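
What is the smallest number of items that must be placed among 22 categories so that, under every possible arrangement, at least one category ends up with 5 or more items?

With 88 items one could put exactly 4 in each of the 22 categories, and no category would reach 5.
One more item must land in a category that already has 4, giving it 5.
So 22 × 4 + 1 = 89 items are required.

89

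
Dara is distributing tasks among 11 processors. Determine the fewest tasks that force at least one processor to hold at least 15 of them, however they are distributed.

155

With 154 tasks one could put exactly 14 in each of the 11 processors, and no processor would reach 15.
One more task must land in a processor that already has 14, giving it 15.
So 11 × 14 + 1 = 155 tasks are required.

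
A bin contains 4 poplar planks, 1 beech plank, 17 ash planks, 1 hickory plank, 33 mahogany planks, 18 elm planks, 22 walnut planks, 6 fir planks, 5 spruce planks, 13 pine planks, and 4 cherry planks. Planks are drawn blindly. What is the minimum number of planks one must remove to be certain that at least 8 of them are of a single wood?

By pigeonhole, put each drawn plank into a box by wood. The largest draw with every box below 8 takes min(count, 7) from each wood; woods with fewer than 7 contribute all they have.
Σ min(cᵢ, 7) = 4 + 1 + 7 + 1 + 7 + 7 + 7 + 6 + 5 + 7 + 4 = 56.
Draw number 56 + 1 = 57 must push one box to 8.

57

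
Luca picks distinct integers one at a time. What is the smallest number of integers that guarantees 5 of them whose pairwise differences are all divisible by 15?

Integers whose pairwise differences are multiples of 15 are exactly those sharing a remainder mod 15. By pigeonhole, the 15 residue classes mod 15 are the pigeonholes.
With 60 integers one could put 4 in each residue class and have no class reach 5.
The 61st integer pushes some class to 5, so 15·4 + 1 = 61.

61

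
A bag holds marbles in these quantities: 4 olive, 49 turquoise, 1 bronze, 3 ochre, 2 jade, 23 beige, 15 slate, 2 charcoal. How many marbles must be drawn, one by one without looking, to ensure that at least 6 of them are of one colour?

An adversary could hand out at most 5 marbles per colour (5 colours run out sooner): 4 + 5 + 1 + 3 + 2 + 5 + 5 + 2 = 27 marbles and still no colour has 6.
One more marble lands in a colour already at 5, so 28 draws are enough and 27 are not.

28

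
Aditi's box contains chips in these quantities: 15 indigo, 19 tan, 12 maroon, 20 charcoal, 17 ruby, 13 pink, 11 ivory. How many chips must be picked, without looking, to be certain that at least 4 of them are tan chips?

92

In the worst case for collecting tan chips, every non-tan chip comes out first.
There are 15 + 12 + 20 + 17 + 13 + 11 = 88 non-tan chips altogether.
After those, each further chip must be tan, so 88 + 4 = 92 draws guarantee 4 tan chips.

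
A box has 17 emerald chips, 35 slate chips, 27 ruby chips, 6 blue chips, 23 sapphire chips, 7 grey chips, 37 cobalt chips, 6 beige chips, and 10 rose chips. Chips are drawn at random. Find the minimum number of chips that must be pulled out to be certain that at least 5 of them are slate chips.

In the worst case for collecting slate chips, every non-slate chip comes out first.
There are 17 + 27 + 6 + 23 + 7 + 37 + 6 + 10 = 133 non-slate chips altogether.
After those, each further chip must be slate, so 133 + 5 = 138 draws guarantee 5 slate chips.

138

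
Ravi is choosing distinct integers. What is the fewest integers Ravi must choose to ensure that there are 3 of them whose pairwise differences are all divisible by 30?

Integers whose pairwise differences are multiples of 30 are exactly those sharing a remainder mod 30. The 30 residue classes mod 30 are the pigeonholes.
With 60 integers one could put 2 in each residue class and have no class reach 3.
The 61st integer pushes some class to 3, so 30·2 + 1 = 61.

61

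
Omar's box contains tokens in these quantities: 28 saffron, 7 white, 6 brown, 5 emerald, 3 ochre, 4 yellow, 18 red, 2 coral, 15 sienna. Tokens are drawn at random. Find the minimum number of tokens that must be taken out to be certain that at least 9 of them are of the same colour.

By the pigeonhole principle, the 9 colours are the holes; the tokens drawn are the pigeons.
To avoid 9 of any one colour, the worst case takes at most 8 of each colour, or every token of a colour that has fewer than 8.
That gives 8 + 7 + 6 + 5 + 3 + 4 + 8 + 2 + 8 = 51 tokens with no colour reaching 9.
The next token forces some colour to 9, so 51 + 1 = 52.

52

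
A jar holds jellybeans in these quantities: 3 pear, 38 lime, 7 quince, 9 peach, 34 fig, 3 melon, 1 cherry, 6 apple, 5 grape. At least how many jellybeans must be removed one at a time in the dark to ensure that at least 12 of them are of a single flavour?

57

Put each drawn jellybean into a box by flavour. The largest draw with every box below 12 takes min(count, 11) from each flavour; flavours with fewer than 11 contribute all they have.
Σ min(cᵢ, 11) = 3 + 11 + 7 + 9 + 11 + 3 + 1 + 6 + 5 = 56.
Draw number 56 + 1 = 57 must push one box to 12.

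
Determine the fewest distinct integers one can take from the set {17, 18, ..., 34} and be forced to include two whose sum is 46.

13

Group the elements by complementary pair {x, 46−x}: {17,29}, {18,28}, {19,27}, …, giving 6 two-element pairs, the single value 23 (it cannot pair with itself since the integers are distinct), and 5 integers whose partner 46−x falls outside [17,34].
By pigeonhole, treating each of those 12 groups as a pigeonhole, one can pick one integer per group — 12 integers — with no two summing to 46.
The 13th integer lands in an occupied pair, forcing a sum of 46.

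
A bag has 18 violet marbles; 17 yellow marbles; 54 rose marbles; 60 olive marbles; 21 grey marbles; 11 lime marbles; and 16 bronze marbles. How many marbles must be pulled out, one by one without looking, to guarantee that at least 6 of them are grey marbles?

182

In the worst case for collecting grey marbles, every non-grey marble comes out first.
There are 18 + 17 + 54 + 60 + 11 + 16 = 176 non-grey marbles altogether.
After those, each further marble must be grey, so 176 + 6 = 182 draws guarantee 6 grey marbles.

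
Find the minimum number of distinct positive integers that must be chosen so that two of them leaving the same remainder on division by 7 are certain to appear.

8

Pigeonhole: the 7 residue classes mod 7 are the pigeonholes.
With 7 integers one could put 1 in each residue class and have no class reach 2.
The 8th integer pushes some class to 2, so 7·1 + 1 = 8.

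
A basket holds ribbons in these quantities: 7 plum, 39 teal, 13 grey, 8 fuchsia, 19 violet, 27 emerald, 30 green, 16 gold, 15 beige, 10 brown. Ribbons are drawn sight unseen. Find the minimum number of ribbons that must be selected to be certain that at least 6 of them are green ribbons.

160

In the worst case for collecting green ribbons, every non-green ribbon comes out first.
There are 7 + 39 + 13 + 8 + 19 + 27 + 16 + 15 + 10 = 154 non-green ribbons altogether.
After those, each further ribbon must be green, so 154 + 6 = 160 draws guarantee 6 green ribbons.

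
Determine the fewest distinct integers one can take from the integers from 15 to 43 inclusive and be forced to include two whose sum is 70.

Two chosen integers sum to 70 exactly when both halves of some pair {x, 70−x} with 27 ≤ x ≤ 70−x ≤ 43 are chosen — 8 such pairs.
The remaining 13 elements (those with no distinct partner in range) can never complete a 70-sum, so the worst case takes all of them and one from each pair: 13 + 8 = 21.
Pigeonhole: the 22nd integer has to be the second member of some pair, so 21 + 1 = 22.

22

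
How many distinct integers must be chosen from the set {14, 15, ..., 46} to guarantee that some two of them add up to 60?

18

Two chosen integers sum to 60 exactly when both halves of some pair {x, 60−x} with 14 ≤ x ≤ 60−x ≤ 46 are chosen — 16 such pairs.
The remaining 1 element (those with no distinct partner in range) can never complete a 60-sum, so the worst case takes all of them and one from each pair: 1 + 16 = 17.
Pigeonhole: the 18th integer has to be the second member of some pair, so 17 + 1 = 18.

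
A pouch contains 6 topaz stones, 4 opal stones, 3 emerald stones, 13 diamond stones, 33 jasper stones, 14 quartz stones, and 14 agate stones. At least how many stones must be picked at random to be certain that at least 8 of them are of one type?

An adversary could hand out at most 7 stones per type (topaz, opal, emerald run out sooner): 6 + 4 + 3 + 7 + 7 + 7 + 7 = 41 stones and still no type has 8.
One more stone lands in a type already at 7, so 42 draws are enough and 41 are not.

42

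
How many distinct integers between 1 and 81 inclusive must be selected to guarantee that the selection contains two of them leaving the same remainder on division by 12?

Pigeonhole: the 12 residue classes mod 12 are the pigeonholes.
With 12 integers one could put 1 in each residue class and have no class reach 2.
The 13th integer pushes some class to 2, so 12·1 + 1 = 13.

13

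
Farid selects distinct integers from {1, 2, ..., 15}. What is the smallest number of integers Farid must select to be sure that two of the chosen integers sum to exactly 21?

11

Group the elements by complementary pair {x, 21−x}: {6,15}, {7,14}, {8,13}, …, giving 5 two-element pairs and 5 integers whose partner 21−x falls outside [1,15].
By the pigeonhole principle, treating each of those 10 groups as a pigeonhole, one can pick one integer per group — 10 integers — with no two summing to 21.
The 11th integer lands in an occupied pair, forcing a sum of 21.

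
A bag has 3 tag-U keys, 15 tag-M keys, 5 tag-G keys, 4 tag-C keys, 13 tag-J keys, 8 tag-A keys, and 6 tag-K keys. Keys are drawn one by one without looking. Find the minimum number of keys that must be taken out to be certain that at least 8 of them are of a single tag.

By the pigeonhole principle, put each drawn key into a box by tag. The largest draw with every box below 8 takes min(count, 7) from each tag; tags with fewer than 7 contribute all they have.
Σ min(cᵢ, 7) = 3 + 7 + 5 + 4 + 7 + 7 + 6 = 39.
Draw number 39 + 1 = 40 must push one box to 8.

40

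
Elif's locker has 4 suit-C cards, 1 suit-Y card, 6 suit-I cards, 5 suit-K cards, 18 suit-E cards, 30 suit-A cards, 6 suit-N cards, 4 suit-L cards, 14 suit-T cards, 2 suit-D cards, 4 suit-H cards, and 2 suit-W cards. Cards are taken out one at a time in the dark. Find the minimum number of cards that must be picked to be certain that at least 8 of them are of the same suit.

By pigeonhole, the 12 suits are the holes; the cards drawn are the pigeons.
To avoid 8 of any one suit, the worst case takes at most 7 of each suit, or every card of a suit that has fewer than 7.
That gives 4 + 1 + 6 + 5 + 7 + 7 + 6 + 4 + 7 + 2 + 4 + 2 = 55 cards with no suit reaching 8.
The next card forces some suit to 8, so 55 + 1 = 56.

56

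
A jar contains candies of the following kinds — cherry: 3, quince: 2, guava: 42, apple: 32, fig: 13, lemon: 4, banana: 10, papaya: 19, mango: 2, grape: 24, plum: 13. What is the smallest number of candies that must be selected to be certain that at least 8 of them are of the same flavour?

61

The 11 flavours are the holes; the candies drawn are the pigeons.
To avoid 8 of any one flavour, the worst case takes at most 7 of each flavour, or every candy of a flavour that has fewer than 7.
That gives 3 + 2 + 7 + 7 + 7 + 4 + 7 + 7 + 2 + 7 + 7 = 60 candies with no flavour reaching 8.
The next candy forces some flavour to 8, so 60 + 1 = 61.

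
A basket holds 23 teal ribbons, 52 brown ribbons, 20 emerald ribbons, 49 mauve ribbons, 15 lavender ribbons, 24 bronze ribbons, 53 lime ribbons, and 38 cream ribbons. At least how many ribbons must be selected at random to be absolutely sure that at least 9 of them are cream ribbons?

245

In the worst case for collecting cream ribbons, every non-cream ribbon comes out first.
There are 23 + 52 + 20 + 49 + 15 + 24 + 53 = 236 non-cream ribbons altogether.
After those, each further ribbon must be cream, so 236 + 9 = 245 draws guarantee 9 cream ribbons.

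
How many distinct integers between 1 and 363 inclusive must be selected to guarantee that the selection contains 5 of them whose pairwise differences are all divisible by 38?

Integers whose pairwise differences are multiples of 38 are exactly those sharing a remainder mod 38. By the pigeonhole principle, the 38 residue classes mod 38 are the pigeonholes.
With 152 integers one could put 4 in each residue class and have no class reach 5.
The 153rd integer pushes some class to 5, so 38·4 + 1 = 153.

153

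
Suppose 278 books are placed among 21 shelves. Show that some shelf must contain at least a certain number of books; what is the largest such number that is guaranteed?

14

By pigeonhole, the 21 shelves are the holes and the 278 books are the pigeons.
If every shelf held at most 13 books, the total would be at most 21 × 13 = 273, which is less than 278.
So some shelf holds at least ⌈278/21⌉ = 14 books.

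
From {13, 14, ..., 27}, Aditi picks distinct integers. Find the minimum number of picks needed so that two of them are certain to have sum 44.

A set avoiding the sum 44 can contain at most one of each pair {x, 44−x}, plus the 5 elements whose complement lies outside the range or equal to its own complement.
The integers 13, …, 22 (10 of them) are such a set: any two sum to at least 13+14 = 27 and at most 21+22 = 43 < 44.
Any 11th integer completes one of the 5 pairs, so 11 choices force a sum of 44.

11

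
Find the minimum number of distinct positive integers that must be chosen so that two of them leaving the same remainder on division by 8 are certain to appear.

9

The 8 residue classes mod 8 are the pigeonholes.
With 8 integers one could put 1 in each residue class and have no class reach 2.
The 9th integer pushes some class to 2, so 8·1 + 1 = 9.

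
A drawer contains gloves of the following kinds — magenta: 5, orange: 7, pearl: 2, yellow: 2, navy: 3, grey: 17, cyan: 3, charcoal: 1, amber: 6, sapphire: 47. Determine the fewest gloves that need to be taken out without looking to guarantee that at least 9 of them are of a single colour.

46

Put each drawn glove into a box by colour. The largest draw with every box below 9 takes min(count, 8) from each colour; colours with fewer than 8 contribute all they have.
Σ min(cᵢ, 8) = 5 + 7 + 2 + 2 + 3 + 8 + 3 + 1 + 6 + 8 = 45.
Draw number 45 + 1 = 46 must push one box to 9.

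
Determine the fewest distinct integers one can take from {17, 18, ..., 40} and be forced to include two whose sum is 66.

Group the elements by complementary pair {x, 66−x}: {26,40}, {27,39}, {28,38}, …, giving 7 two-element pairs; the single value 33 (it cannot pair with itself since the integers are distinct); and 9 integers whose partner 66−x falls outside [17,40].
Pigeonhole: treating each of those 17 groups as a pigeonhole, one can pick one integer per group — 17 integers — with no two summing to 66.
The 18th integer lands in an occupied pair, forcing a sum of 66.

18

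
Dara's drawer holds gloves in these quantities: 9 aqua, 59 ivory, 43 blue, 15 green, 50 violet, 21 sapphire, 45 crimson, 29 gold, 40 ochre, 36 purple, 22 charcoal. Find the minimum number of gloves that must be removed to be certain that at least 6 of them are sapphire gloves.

354

In the worst case for collecting sapphire gloves, every non-sapphire glove comes out first.
There are 9 + 59 + 43 + 15 + 50 + 45 + 29 + 40 + 36 + 22 = 348 non-sapphire gloves altogether.
After those, each further glove must be sapphire, so 348 + 6 = 354 draws guarantee 6 sapphire gloves.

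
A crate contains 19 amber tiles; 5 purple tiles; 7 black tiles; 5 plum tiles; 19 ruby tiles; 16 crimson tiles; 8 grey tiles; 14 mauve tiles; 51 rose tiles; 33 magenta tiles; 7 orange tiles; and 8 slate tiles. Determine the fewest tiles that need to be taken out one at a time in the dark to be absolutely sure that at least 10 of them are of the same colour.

95

Put each drawn tile into a box by colour. The largest draw with every box below 10 takes min(count, 9) from each colour; colours with fewer than 9 contribute all they have.
Σ min(cᵢ, 9) = 9 + 5 + 7 + 5 + 9 + 9 + 8 + 9 + 9 + 9 + 7 + 8 = 94.
Draw number 94 + 1 = 95 must push one box to 10.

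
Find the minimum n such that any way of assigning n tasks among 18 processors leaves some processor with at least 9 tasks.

145

With 144 tasks one could put exactly 8 in each of the 18 processors, and no processor would reach 9.
One more task must land in a processor that already has 8, giving it 9.
So 18 × 8 + 1 = 145 tasks are required.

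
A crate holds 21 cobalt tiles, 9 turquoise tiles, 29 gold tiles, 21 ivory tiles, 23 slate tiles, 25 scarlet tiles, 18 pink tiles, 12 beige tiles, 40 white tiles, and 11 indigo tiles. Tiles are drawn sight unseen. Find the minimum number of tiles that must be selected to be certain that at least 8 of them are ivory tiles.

196

In the worst case for collecting ivory tiles, every non-ivory tile comes out first.
There are 21 + 9 + 29 + 23 + 25 + 18 + 12 + 40 + 11 = 188 non-ivory tiles altogether.
After those, each further tile must be ivory, so 188 + 8 = 196 draws guarantee 8 ivory tiles.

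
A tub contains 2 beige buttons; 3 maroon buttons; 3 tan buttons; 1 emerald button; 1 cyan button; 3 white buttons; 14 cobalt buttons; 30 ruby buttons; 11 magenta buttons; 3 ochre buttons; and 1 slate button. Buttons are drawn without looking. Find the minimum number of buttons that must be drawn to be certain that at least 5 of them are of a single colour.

An adversary could hand out at most 4 buttons per colour (8 colours run out sooner): 2 + 3 + 3 + 1 + 1 + 3 + 4 + 4 + 4 + 3 + 1 = 29 buttons and still no colour has 5.
By pigeonhole, one more button lands in a colour already at 4, so 30 draws are enough and 29 are not.

30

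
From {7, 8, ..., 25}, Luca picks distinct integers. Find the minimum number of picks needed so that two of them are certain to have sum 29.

12

Group the elements by complementary pair {x, 29−x}: {7,22}, {8,21}, {9,20}, …, giving 8 two-element pairs and 3 integers whose partner 29−x falls outside [7,25].
By pigeonhole, treating each of those 11 groups as a pigeonhole, one can pick one integer per group — 11 integers — with no two summing to 29.
The 12th integer lands in an occupied pair, forcing a sum of 29.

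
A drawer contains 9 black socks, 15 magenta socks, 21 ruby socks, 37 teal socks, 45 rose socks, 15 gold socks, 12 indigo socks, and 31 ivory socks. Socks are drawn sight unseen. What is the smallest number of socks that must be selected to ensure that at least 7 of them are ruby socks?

In the worst case for collecting ruby socks, every non-ruby sock comes out first.
There are 9 + 15 + 37 + 45 + 15 + 12 + 31 = 164 non-ruby socks altogether.
After those, each further sock must be ruby, so 164 + 7 = 171 draws guarantee 7 ruby socks.

171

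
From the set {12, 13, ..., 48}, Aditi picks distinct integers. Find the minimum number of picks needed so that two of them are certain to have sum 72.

26

Group the elements by complementary pair {x, 72−x}: {24,48}, {25,47}, {26,46}, …, giving 12 two-element pairs, the single value 36 (it cannot pair with itself since the integers are distinct), and 12 integers whose partner 72−x falls outside [12,48].
Treating each of those 25 groups as a pigeonhole, one can pick one integer per group — 25 integers — with no two summing to 72.
The 26th integer lands in an occupied pair, forcing a sum of 72.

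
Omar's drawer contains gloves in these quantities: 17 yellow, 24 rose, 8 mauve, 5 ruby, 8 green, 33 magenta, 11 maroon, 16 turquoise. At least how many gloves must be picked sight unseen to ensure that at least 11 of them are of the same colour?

72

By the pigeonhole principle, put each drawn glove into a box by colour. The largest draw with every box below 11 takes min(count, 10) from each colour; colours with fewer than 10 contribute all they have.
Σ min(cᵢ, 10) = 10 + 10 + 8 + 5 + 8 + 10 + 10 + 10 = 71.
Draw number 71 + 1 = 72 must push one box to 11.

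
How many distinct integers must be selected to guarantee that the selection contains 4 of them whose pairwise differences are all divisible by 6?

19

Integers whose pairwise differences are multiples of 6 are exactly those sharing a remainder mod 6. Pigeonhole: the 6 residue classes mod 6 are the pigeonholes.
With 18 integers one could put 3 in each residue class and have no class reach 4.
The 19th integer pushes some class to 4, so 6·3 + 1 = 19.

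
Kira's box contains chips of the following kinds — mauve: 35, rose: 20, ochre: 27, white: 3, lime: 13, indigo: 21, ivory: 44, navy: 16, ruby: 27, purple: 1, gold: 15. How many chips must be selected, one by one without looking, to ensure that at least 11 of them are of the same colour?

95

An adversary could hand out at most 10 chips per colour (white, purple run out sooner): 10 + 10 + 10 + 3 + 10 + 10 + 10 + 10 + 10 + 1 + 10 = 94 chips and still no colour has 11.
One more chip lands in a colour already at 10, so 95 draws are enough and 94 are not.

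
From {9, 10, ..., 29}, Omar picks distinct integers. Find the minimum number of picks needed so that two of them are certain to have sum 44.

Group the elements by complementary pair {x, 44−x}: {15,29}, {16,28}, {17,27}, …, giving 7 two-element pairs, the single value 22 (it cannot pair with itself since the integers are distinct), and 6 integers whose partner 44−x falls outside [9,29].
By the pigeonhole principle, treating each of those 14 groups as a pigeonhole, one can pick one integer per group — 14 integers — with no two summing to 44.
The 15th integer lands in an occupied pair, forcing a sum of 44.

15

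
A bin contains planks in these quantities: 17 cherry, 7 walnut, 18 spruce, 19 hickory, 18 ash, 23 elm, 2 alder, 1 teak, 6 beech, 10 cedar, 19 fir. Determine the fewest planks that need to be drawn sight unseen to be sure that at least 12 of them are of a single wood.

Put each drawn plank into a box by wood. The largest draw with every box below 12 takes min(count, 11) from each wood; woods with fewer than 11 contribute all they have.
Σ min(cᵢ, 11) = 11 + 7 + 11 + 11 + 11 + 11 + 2 + 1 + 6 + 10 + 11 = 92.
Draw number 92 + 1 = 93 must push one box to 12.

93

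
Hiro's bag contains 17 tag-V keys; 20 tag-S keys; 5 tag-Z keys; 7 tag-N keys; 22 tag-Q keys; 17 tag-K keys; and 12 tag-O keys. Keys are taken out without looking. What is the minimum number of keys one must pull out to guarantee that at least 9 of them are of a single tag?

53

Pigeonhole: put each drawn key into a box by tag. The largest draw with every box below 9 takes min(count, 8) from each tag; tags with fewer than 8 contribute all they have.
Σ min(cᵢ, 8) = 8 + 8 + 5 + 7 + 8 + 8 + 8 = 52.
Draw number 52 + 1 = 53 must push one box to 9.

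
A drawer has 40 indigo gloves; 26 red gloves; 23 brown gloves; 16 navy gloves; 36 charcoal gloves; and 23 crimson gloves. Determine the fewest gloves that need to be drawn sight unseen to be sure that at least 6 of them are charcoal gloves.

134

In the worst case for collecting charcoal gloves, every non-charcoal glove comes out first.
There are 40 + 26 + 23 + 16 + 23 = 128 non-charcoal gloves altogether.
After those, each further glove must be charcoal, so 128 + 6 = 134 draws guarantee 6 charcoal gloves.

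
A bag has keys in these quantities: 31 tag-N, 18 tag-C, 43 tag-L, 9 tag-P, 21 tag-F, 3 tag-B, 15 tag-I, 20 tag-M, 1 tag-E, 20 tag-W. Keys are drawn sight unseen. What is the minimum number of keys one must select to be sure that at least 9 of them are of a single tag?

69

An adversary could hand out at most 8 keys per tag (tag-B, tag-E run out sooner): 8 + 8 + 8 + 8 + 8 + 3 + 8 + 8 + 1 + 8 = 68 keys and still no tag has 9.
By pigeonhole, one more key lands in a tag already at 8, so 69 draws are enough and 68 are not.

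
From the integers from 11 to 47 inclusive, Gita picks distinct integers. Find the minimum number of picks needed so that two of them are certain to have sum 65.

Two chosen integers sum to 65 exactly when both halves of some pair {x, 65−x} with 18 ≤ x ≤ 65−x ≤ 47 are chosen — 15 such pairs.
The remaining 7 elements (those with no distinct partner in range) can never complete a 65-sum, so the worst case takes all of them and one from each pair: 7 + 15 = 22.
Pigeonhole: the 23rd integer has to be the second member of some pair, so 22 + 1 = 23.

23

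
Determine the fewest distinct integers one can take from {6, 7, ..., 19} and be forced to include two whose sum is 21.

10

Group the elements by complementary pair {x, 21−x}: {6,15}, {7,14}, {8,13}, …, giving 5 two-element pairs and 4 integers whose partner 21−x falls outside [6,19].
Treating each of those 9 groups as a pigeonhole, one can pick one integer per group — 9 integers — with no two summing to 21.
The 10th integer lands in an occupied pair, forcing a sum of 21.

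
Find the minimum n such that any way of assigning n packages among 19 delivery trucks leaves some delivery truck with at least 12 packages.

210

With 209 packages one could put exactly 11 in each of the 19 delivery trucks, and no delivery truck would reach 12.
Pigeonhole: one more package must land in a delivery truck that already has 11, giving it 12.
So 19 × 11 + 1 = 210 packages are required.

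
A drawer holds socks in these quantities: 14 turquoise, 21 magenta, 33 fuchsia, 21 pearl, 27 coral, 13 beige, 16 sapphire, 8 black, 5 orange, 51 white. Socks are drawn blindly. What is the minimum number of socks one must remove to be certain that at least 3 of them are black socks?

In the worst case for collecting black socks, every non-black sock comes out first.
There are 14 + 21 + 33 + 21 + 27 + 13 + 16 + 5 + 51 = 201 non-black socks altogether.
After those, each further sock must be black, so 201 + 3 = 204 draws guarantee 3 black socks.

204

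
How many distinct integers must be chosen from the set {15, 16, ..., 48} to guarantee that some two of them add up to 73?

Two chosen integers sum to 73 exactly when both halves of some pair {x, 73−x} with 25 ≤ x ≤ 73−x ≤ 48 are chosen — 12 such pairs.
The remaining 10 elements (those with no distinct partner in range) can never complete a 73-sum, so the worst case takes all of them and one from each pair: 10 + 12 = 22.
By pigeonhole, the 23rd integer has to be the second member of some pair, so 22 + 1 = 23.

23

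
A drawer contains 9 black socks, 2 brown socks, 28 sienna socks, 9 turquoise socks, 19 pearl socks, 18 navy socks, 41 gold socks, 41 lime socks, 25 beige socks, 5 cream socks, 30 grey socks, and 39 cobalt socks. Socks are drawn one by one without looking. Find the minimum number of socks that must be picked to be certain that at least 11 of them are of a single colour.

106

Pigeonhole: the 12 colours are the holes; the socks drawn are the pigeons.
To avoid 11 of any one colour, the worst case takes at most 10 of each colour, or every sock of a colour that has fewer than 10.
That gives 9 + 2 + 10 + 9 + 10 + 10 + 10 + 10 + 10 + 5 + 10 + 10 = 105 socks with no colour reaching 11.
The next sock forces some colour to 11, so 105 + 1 = 106.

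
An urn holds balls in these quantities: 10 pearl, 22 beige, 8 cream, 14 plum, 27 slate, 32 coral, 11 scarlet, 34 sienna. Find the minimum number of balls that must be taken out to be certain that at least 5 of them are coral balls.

131

In the worst case for collecting coral balls, every non-coral ball comes out first.
There are 10 + 22 + 8 + 14 + 27 + 11 + 34 = 126 non-coral balls altogether.
After those, each further ball must be coral, so 126 + 5 = 131 draws guarantee 5 coral balls.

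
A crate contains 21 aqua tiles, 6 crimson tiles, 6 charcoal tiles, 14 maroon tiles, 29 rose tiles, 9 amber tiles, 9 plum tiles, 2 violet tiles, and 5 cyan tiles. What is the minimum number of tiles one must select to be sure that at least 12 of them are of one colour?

71

The 9 colours are the holes; the tiles drawn are the pigeons.
To avoid 12 of any one colour, the worst case takes at most 11 of each colour, or every tile of a colour that has fewer than 11.
That gives 11 + 6 + 6 + 11 + 11 + 9 + 9 + 2 + 5 = 70 tiles with no colour reaching 12.
The next tile forces some colour to 12, so 70 + 1 = 71.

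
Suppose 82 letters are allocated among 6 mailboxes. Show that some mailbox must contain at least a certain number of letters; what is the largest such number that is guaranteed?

14

The 6 mailboxes are the holes and the 82 letters are the pigeons.
If every mailbox held at most 13 letters, the total would be at most 6 × 13 = 78, which is less than 82.
So some mailbox holds at least ⌈82/6⌉ = 14 letters.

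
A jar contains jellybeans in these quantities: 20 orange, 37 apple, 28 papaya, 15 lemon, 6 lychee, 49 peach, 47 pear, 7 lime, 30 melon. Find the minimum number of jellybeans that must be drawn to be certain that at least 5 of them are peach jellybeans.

195

In the worst case for collecting peach jellybeans, every non-peach jellybean comes out first.
There are 20 + 37 + 28 + 15 + 6 + 47 + 7 + 30 = 190 non-peach jellybeans altogether.
After those, each further jellybean must be peach, so 190 + 5 = 195 draws guarantee 5 peach jellybeans.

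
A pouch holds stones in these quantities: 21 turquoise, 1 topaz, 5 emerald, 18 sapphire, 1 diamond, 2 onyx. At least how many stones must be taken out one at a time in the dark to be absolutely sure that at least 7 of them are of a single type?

By the pigeonhole principle, the 6 types are the holes; the stones drawn are the pigeons.
To avoid 7 of any one type, the worst case takes at most 6 of each type, or every stone of a type that has fewer than 6.
That gives 6 + 1 + 5 + 6 + 1 + 2 = 21 stones with no type reaching 7.
The next stone forces some type to 7, so 21 + 1 = 22.

22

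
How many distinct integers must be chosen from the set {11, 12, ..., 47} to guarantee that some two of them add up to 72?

27

Two chosen integers sum to 72 exactly when both halves of some pair {x, 72−x} with 25 ≤ x ≤ 72−x ≤ 47 are chosen — 11 such pairs.
The remaining 15 elements (those with no distinct partner in range) can never complete a 72-sum, so the worst case takes all of them and one from each pair: 15 + 11 = 26.
The 27th integer has to be the second member of some pair, so 26 + 1 = 27.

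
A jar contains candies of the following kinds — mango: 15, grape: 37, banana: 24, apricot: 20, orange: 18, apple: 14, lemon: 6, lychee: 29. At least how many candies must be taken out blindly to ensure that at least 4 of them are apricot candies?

In the worst case for collecting apricot candies, every non-apricot candy comes out first.
There are 15 + 37 + 24 + 18 + 14 + 6 + 29 = 143 non-apricot candies altogether.
After those, each further candy must be apricot, so 143 + 4 = 147 draws guarantee 4 apricot candies.

147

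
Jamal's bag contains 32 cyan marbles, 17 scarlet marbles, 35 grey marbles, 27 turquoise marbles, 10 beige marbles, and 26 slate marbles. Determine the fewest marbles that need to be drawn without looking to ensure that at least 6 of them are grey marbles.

118

In the worst case for collecting grey marbles, every non-grey marble comes out first.
There are 32 + 17 + 27 + 10 + 26 = 112 non-grey marbles altogether.
After those, each further marble must be grey, so 112 + 6 = 118 draws guarantee 6 grey marbles.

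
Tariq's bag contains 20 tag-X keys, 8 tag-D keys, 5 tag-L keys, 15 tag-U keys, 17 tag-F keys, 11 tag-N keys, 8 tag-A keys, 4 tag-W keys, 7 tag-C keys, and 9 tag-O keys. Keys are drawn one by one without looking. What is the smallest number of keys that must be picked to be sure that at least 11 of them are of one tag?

Put each drawn key into a box by tag. The largest draw with every box below 11 takes min(count, 10) from each tag; tags with fewer than 10 contribute all they have.
Σ min(cᵢ, 10) = 10 + 8 + 5 + 10 + 10 + 10 + 8 + 4 + 7 + 9 = 81.
Draw number 81 + 1 = 82 must push one box to 11.

82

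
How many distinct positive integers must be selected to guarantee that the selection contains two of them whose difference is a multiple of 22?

23

Integers whose pairwise differences are multiples of 22 are exactly those sharing a remainder mod 22. By the pigeonhole principle, the 22 residue classes mod 22 are the pigeonholes.
With 22 integers one could put 1 in each residue class and have no class reach 2.
The 23rd integer pushes some class to 2, so 22·1 + 1 = 23.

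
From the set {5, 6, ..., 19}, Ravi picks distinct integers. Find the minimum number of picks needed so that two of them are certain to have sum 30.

A set avoiding the sum 30 can contain at most one of each pair {x, 30−x}, plus the 7 elements whose complement lies outside the range or equal to its own complement.
The integers 5, …, 15 (11 of them) are such a set: any two sum to at least 5+6 = 11 and at most 14+15 = 29 < 30.
Any 12th integer completes one of the 4 pairs, so 12 choices force a sum of 30.

12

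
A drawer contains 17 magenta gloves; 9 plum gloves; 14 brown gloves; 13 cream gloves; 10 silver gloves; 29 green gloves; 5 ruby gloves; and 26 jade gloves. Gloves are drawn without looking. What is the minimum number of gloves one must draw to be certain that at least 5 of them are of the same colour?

By pigeonhole, put each drawn glove into a box by colour. The largest draw with every box below 5 takes min(count, 4) from each colour.
Σ min(cᵢ, 4) = 4 + 4 + 4 + 4 + 4 + 4 + 4 + 4 = 32.
Draw number 32 + 1 = 33 must push one box to 5.

33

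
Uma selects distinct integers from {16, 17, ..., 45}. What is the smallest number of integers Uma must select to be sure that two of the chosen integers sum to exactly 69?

20

Group the elements by complementary pair {x, 69−x}: {24,45}, {25,44}, {26,43}, …, giving 11 two-element pairs and 8 integers whose partner 69−x falls outside [16,45].
Treating each of those 19 groups as a pigeonhole, one can pick one integer per group — 19 integers — with no two summing to 69.
The 20th integer lands in an occupied pair, forcing a sum of 69.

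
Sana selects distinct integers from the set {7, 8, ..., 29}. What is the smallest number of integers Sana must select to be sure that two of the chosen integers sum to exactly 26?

18

A set avoiding the sum 26 can contain at most one of each pair {x, 26−x}, plus the 11 elements whose complement lies outside the range or equal to its own complement.
The integers 13, …, 29 (17 of them) are such a set: any two sum to at least 13+14 = 27 > 26.
By pigeonhole, any 18th integer completes one of the 6 pairs, so 18 choices force a sum of 26.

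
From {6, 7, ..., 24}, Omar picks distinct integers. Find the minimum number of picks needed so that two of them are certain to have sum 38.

15

A set avoiding the sum 38 can contain at most one of each pair {x, 38−x}, plus the 9 elements whose complement lies outside the range or equal to its own complement.
The integers 6, …, 19 (14 of them) are such a set: any two sum to at least 6+7 = 13 and at most 18+19 = 37 < 38.
By pigeonhole, any 15th integer completes one of the 5 pairs, so 15 choices force a sum of 38.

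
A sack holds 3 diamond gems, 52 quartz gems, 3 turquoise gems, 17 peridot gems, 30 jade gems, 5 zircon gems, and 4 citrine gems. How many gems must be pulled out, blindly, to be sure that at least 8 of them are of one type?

37

Put each drawn gem into a box by type. The largest draw with every box below 8 takes min(count, 7) from each type; types with fewer than 7 contribute all they have.
Σ min(cᵢ, 7) = 3 + 7 + 3 + 7 + 7 + 5 + 4 = 36.
Draw number 36 + 1 = 37 must push one box to 8.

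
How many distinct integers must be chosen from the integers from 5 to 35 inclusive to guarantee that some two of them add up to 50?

A set avoiding the sum 50 can contain at most one of each pair {x, 50−x}, plus the 11 elements whose complement lies outside the range or equal to its own complement.
The integers 5, …, 25 (21 of them) are such a set: any two sum to at least 5+6 = 11 and at most 24+25 = 49 < 50.
By pigeonhole, any 22nd integer completes one of the 10 pairs, so 22 choices force a sum of 50.

22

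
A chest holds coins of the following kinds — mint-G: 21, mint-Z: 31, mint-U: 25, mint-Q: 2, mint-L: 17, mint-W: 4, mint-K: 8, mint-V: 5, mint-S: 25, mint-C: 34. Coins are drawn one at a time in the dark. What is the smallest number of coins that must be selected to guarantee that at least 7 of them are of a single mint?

An adversary could hand out at most 6 coins per mint (mint-Q, mint-W, mint-V run out sooner): 6 + 6 + 6 + 2 + 6 + 4 + 6 + 5 + 6 + 6 = 53 coins and still no mint has 7.
One more coin lands in a mint already at 6, so 54 draws are enough and 53 are not.

54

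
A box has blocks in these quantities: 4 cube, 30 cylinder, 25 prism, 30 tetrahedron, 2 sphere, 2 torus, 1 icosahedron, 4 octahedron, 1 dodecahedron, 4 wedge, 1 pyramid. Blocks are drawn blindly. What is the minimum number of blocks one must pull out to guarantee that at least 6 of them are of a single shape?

35

Pigeonhole: the 11 shapes are the holes; the blocks drawn are the pigeons.
To avoid 6 of any one shape, the worst case takes at most 5 of each shape, or every block of a shape that has fewer than 5.
That gives 4 + 5 + 5 + 5 + 2 + 2 + 1 + 4 + 1 + 4 + 1 = 34 blocks with no shape reaching 6.
The next block forces some shape to 6, so 34 + 1 = 35.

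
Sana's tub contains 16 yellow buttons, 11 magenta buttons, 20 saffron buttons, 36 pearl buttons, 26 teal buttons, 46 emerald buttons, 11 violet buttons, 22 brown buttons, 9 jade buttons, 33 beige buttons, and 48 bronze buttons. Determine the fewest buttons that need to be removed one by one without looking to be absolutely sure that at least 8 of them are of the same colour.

78

By the pigeonhole principle, the 11 colours are the holes; the buttons drawn are the pigeons.
To avoid 8 of any one colour, the worst case takes at most 7 of each colour.
That gives 7 + 7 + 7 + 7 + 7 + 7 + 7 + 7 + 7 + 7 + 7 = 77 buttons with no colour reaching 8.
The next button forces some colour to 8, so 77 + 1 = 78.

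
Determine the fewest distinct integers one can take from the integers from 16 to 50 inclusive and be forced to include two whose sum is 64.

20

A set avoiding the sum 64 can contain at most one of each pair {x, 64−x}, plus the 3 elements whose complement lies outside the range or equal to its own complement.
The integers 32, …, 50 (19 of them) are such a set: any two sum to at least 32+33 = 65 > 64.
Any 20th integer completes one of the 16 pairs, so 20 choices force a sum of 64.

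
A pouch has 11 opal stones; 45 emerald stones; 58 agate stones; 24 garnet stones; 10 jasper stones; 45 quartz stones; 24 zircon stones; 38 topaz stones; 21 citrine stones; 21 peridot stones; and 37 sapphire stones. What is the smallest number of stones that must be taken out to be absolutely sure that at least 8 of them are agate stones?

In the worst case for collecting agate stones, every non-agate stone comes out first.
There are 11 + 45 + 24 + 10 + 45 + 24 + 38 + 21 + 21 + 37 = 276 non-agate stones altogether.
After those, each further stone must be agate, so 276 + 8 = 284 draws guarantee 8 agate stones.

284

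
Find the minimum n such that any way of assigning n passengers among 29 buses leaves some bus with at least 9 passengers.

With 232 passengers one could put exactly 8 in each of the 29 buses, and no bus would reach 9.
By pigeonhole, one more passenger must land in a bus that already has 8, giving it 9.
So 29 × 8 + 1 = 233 passengers are required.

233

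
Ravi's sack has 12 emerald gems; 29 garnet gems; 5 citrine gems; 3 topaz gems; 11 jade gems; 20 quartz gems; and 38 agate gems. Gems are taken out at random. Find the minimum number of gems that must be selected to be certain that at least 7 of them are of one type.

By pigeonhole, the 7 types are the holes; the gems drawn are the pigeons.
To avoid 7 of any one type, the worst case takes at most 6 of each type, or every gem of a type that has fewer than 6.
That gives 6 + 6 + 5 + 3 + 6 + 6 + 6 = 38 gems with no type reaching 7.
The next gem forces some type to 7, so 38 + 1 = 39.

39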